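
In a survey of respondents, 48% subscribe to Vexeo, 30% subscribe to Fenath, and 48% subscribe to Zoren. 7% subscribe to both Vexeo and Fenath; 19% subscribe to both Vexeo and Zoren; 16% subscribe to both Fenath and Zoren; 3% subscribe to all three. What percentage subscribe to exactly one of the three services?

51%

By inclusion–exclusion (exactly-one form):
P(exactly one) = 48 + 30 + 48 − 2·7 − 2·19 − 2·16 + 3·3 = 51%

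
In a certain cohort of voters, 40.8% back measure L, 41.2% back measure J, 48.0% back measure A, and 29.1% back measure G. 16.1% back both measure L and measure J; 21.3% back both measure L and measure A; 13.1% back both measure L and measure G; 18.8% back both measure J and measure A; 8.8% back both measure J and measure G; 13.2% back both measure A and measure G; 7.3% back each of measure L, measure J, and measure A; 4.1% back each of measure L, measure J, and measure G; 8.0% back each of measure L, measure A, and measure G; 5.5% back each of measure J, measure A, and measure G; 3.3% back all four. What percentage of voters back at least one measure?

Inclusion–exclusion gives
P(union) = 40.8 + 41.2 + 48.0 + 29.1 − 16.1 − 21.3 − 13.1 − 18.8 − 8.8 − 13.2 + 7.3 + 4.1 + 8.0 + 5.5 − 3.3 = 89.4%

89.4%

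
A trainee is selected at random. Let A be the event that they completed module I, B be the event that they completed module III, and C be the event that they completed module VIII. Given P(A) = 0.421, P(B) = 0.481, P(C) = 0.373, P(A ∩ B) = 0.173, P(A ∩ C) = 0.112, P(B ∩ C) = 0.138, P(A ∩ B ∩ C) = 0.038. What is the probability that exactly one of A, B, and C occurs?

0.543

P(exactly one) = 0.421 + 0.481 + 0.373 − 2·0.173 − 2·0.112 − 2·0.138 + 3·0.038 = 0.543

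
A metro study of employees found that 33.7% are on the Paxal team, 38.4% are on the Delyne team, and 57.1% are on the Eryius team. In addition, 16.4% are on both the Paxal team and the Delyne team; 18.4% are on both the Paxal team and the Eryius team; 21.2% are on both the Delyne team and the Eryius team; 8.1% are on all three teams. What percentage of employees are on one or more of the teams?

P(≥1) = 33.7 + 38.4 + 57.1 − 16.4 − 18.4 − 21.2 + 8.1 = 81.3%

81.3%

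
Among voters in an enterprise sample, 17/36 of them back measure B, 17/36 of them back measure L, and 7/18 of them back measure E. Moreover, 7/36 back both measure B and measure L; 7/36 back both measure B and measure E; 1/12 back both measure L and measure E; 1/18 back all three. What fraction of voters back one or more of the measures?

11/12

P(at least one) = 17/36 + 17/36 + 7/18 − 7/36 − 7/36 − 1/12 + 1/18 = 11/12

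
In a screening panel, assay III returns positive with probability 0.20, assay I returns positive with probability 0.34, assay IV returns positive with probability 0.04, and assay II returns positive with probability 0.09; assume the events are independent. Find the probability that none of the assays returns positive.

0.4612608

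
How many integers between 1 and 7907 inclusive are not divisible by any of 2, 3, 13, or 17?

2290

Inclusion–exclusion gives
⌊7907/2⌋ + ⌊7907/3⌋ + ⌊7907/13⌋ + ⌊7907/17⌋ − ⌊7907/6⌋ − ⌊7907/26⌋ − ⌊7907/34⌋ − ⌊7907/39⌋ − ⌊7907/51⌋ − ⌊7907/221⌋ + ⌊7907/78⌋ + ⌊7907/102⌋ + ⌊7907/442⌋ + ⌊7907/663⌋ − ⌊7907/1326⌋ = 3953 + 2635 + 608 + 465 − 1317 − 304 − 232 − 202 − 155 − 35 + 101 + 77 + 17 + 11 − 5 = 5617
7907 − 5617 = 2290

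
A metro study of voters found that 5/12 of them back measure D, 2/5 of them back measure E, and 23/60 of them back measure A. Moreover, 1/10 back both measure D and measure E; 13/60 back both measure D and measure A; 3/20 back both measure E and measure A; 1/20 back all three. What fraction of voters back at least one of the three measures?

By inclusion–exclusion:
P(union) = 5/12 + 2/5 + 23/60 − 1/10 − 13/60 − 3/20 + 1/20 = 47/60

47/60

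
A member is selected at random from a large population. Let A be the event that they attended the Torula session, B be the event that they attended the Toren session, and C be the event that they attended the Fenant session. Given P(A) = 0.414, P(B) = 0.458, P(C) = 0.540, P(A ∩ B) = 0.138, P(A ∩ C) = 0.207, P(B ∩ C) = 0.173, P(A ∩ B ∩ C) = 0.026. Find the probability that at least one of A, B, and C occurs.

0.920

By inclusion-exclusion,
P(A ∪ B ∪ C) = 0.414 + 0.458 + 0.540 − 0.138 − 0.207 − 0.173 + 0.026 = 0.920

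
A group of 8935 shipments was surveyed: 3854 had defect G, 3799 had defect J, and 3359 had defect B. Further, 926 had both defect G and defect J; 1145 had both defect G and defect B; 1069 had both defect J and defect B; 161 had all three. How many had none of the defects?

Apply inclusion-exclusion:
|union| = 3854 + 3799 + 3359 − 926 − 1145 − 1069 + 161 = 8033
None: 8935 − 8033 = 902

902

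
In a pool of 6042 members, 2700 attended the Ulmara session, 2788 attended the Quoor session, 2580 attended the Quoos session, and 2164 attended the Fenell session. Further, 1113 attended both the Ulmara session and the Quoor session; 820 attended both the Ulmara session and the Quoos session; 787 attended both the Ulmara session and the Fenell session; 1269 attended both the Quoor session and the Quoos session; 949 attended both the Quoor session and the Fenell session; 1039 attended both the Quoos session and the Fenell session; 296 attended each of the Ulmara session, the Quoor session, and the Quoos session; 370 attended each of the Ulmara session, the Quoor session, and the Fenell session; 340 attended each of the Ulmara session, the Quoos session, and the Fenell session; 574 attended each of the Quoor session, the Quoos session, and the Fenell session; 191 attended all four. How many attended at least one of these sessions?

|at least one| = 2700 + 2788 + 2580 + 2164 − 1113 − 820 − 787 − 1269 − 949 − 1039 + 296 + 370 + 340 + 574 − 191 = 5644

5644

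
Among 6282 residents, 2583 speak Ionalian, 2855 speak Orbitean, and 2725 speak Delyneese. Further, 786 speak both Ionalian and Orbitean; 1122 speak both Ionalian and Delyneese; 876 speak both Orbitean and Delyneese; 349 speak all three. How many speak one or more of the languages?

5728

|at least one| = 2583 + 2855 + 2725 − 786 − 1122 − 876 + 349 = 5728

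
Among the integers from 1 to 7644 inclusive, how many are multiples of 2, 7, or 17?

4561

Inclusion–exclusion gives
3822 + 1092 + 449 − 546 − 224 − 64 + 32 = 4561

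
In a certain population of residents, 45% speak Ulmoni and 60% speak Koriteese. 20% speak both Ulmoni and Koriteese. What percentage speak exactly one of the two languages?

By inclusion–exclusion (exactly-one form):
P(exactly one) = 45 + 60 − 2·20 = 65%

65%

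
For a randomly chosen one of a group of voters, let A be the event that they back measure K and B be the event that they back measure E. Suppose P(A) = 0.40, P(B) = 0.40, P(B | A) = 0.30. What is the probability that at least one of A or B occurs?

0.68

P(A ∩ B) = P(A)·P(B|A) = 0.40 × 0.30 = 0.12
P(A ∪ B) = 0.40 + 0.40 − 0.12 = 0.68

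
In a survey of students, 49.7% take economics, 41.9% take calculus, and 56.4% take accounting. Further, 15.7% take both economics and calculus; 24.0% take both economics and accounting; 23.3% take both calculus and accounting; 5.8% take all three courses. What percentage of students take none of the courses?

Apply inclusion-exclusion:
P(≥1) = 49.7 + 41.9 + 56.4 − 15.7 − 24.0 − 23.3 + 5.8 = 90.8%
P(none) = 100% − 90.8% = 9.2%

9.2%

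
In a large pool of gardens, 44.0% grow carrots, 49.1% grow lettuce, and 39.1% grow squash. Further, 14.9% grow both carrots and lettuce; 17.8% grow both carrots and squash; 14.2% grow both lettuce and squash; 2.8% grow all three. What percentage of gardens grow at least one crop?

88.1%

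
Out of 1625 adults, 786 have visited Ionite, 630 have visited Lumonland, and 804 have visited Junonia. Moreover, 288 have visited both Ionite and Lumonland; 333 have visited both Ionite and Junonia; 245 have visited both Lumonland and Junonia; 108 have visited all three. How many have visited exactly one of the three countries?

N(exactly one) = 786 + 630 + 804 − 2·288 − 2·333 − 2·245 + 3·108 = 812

812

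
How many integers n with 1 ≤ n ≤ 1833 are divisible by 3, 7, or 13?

865

⌊1833/3⌋ + ⌊1833/7⌋ + ⌊1833/13⌋ − ⌊1833/21⌋ − ⌊1833/39⌋ − ⌊1833/91⌋ + ⌊1833/273⌋ = 611 + 261 + 141 − 87 − 47 − 20 + 6 = 865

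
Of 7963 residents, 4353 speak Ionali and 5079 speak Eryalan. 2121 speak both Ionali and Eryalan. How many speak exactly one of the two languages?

By inclusion–exclusion (exactly-one form):
|exactly one| = 4353 + 5079 − 2·2121 = 5190

5190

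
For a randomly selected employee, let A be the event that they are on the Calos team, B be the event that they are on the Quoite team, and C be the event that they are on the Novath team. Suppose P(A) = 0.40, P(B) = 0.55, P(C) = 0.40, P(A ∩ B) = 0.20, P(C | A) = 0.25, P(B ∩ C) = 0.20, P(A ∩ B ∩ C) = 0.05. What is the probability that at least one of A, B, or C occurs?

0.90

P(A ∩ C) = P(A)·P(C|A) = 0.40 × 0.25 = 0.10
Inclusion–exclusion gives
P(A ∪ B ∪ C) = 0.40 + 0.55 + 0.40 − 0.20 − 0.10 − 0.20 + 0.05 = 0.90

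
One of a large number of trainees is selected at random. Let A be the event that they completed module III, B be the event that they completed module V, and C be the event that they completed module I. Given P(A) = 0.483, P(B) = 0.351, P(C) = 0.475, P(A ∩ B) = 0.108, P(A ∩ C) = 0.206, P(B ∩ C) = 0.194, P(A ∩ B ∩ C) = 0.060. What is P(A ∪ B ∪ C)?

Inclusion–exclusion gives
P(A ∪ B ∪ C) = 0.483 + 0.351 + 0.475 − 0.108 − 0.206 − 0.194 + 0.060 = 0.861

0.861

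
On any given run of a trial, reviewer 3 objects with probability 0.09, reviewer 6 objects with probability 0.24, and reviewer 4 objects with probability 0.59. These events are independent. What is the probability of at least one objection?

P(none) = (1 − 0.09) × (1 − 0.24) × (1 − 0.59) = 0.91 × 0.76 × 0.41 = 0.283556
P(at least one) = 1 − 0.283556 = 0.716444

0.716444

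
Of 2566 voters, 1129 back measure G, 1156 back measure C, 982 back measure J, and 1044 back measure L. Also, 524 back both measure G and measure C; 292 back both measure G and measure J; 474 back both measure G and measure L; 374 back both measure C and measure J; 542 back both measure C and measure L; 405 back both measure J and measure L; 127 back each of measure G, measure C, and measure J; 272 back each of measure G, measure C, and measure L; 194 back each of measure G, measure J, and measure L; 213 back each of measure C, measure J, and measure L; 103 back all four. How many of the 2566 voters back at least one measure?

N(≥1) = 1129 + 1156 + 982 + 1044 − 524 − 292 − 474 − 374 − 542 − 405 + 127 + 272 + 194 + 213 − 103 = 2403

2403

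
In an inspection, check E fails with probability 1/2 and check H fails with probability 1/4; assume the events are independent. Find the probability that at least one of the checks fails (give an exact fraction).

Independence gives P(none) = ∏(1 − pᵢ).
P(none) = (1 − 1/2) × (1 − 1/4) = 1/2 × 3/4 = 3/8
P(at least one) = 1 − 3/8 = 5/8

5/8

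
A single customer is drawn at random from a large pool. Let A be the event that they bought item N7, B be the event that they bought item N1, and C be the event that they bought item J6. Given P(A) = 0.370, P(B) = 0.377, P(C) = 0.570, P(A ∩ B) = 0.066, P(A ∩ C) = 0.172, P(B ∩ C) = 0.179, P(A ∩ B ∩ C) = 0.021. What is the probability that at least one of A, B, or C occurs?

0.921

By inclusion-exclusion,
P(A ∪ B ∪ C) = 0.370 + 0.377 + 0.570 − 0.066 − 0.172 − 0.179 + 0.021 = 0.921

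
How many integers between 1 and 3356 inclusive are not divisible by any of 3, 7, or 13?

1770

floor(3356/3) + floor(3356/7) + floor(3356/13) − floor(3356/21) − floor(3356/39) − floor(3356/91) + floor(3356/273) = 1118 + 479 + 258 − 159 − 86 − 36 + 12 = 1586
3356 − 1586 = 1770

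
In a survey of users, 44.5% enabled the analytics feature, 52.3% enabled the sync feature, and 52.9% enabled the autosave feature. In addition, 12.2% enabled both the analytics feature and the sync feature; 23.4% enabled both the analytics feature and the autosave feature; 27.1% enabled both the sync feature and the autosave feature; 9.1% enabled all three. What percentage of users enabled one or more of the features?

P(at least one) = 44.5 + 52.3 + 52.9 − 12.2 − 23.4 − 27.1 + 9.1 = 96.1%

96.1%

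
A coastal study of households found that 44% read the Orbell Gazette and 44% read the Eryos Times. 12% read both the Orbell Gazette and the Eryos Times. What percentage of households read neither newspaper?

P(≥1) = 44 + 44 − 12 = 76%
P(none) = 100% − 76% = 24%

24%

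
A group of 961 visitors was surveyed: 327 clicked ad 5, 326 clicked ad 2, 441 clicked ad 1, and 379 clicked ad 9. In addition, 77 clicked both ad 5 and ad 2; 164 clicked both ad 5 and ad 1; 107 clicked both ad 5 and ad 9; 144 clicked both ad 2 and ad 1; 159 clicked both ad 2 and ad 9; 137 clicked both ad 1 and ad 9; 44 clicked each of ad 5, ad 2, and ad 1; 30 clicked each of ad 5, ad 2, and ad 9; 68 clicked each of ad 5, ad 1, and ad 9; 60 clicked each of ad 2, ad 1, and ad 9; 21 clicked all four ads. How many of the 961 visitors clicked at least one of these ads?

866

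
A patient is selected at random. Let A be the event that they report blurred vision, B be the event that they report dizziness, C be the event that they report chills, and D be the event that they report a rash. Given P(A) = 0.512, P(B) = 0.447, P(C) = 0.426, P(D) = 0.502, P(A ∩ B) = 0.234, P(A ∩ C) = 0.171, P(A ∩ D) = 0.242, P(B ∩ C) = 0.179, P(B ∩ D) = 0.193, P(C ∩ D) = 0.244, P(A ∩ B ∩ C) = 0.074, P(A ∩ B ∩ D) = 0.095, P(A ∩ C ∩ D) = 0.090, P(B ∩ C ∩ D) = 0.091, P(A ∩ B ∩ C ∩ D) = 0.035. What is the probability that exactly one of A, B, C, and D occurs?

Using the inclusion–exclusion count for exactly one event:
P(exactly one) = 0.512 + 0.447 + 0.426 + 0.502 − 2·0.234 − 2·0.171 − 2·0.242 − 2·0.179 − 2·0.193 − 2·0.244 + 3·0.074 + 3·0.095 + 3·0.090 + 3·0.091 − 4·0.035 = 0.271

0.271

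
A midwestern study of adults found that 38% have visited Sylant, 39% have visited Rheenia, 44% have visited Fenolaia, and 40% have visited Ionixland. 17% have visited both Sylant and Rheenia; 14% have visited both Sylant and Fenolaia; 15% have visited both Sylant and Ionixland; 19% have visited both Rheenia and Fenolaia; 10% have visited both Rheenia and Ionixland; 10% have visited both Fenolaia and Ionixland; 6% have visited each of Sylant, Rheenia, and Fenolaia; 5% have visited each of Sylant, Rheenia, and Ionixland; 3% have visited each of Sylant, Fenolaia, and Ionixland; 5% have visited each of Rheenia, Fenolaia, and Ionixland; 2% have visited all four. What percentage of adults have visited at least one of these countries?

P(≥1) = 38 + 39 + 44 + 40 − 17 − 14 − 15 − 19 − 10 − 10 + 6 + 5 + 3 + 5 − 2 = 93%

93%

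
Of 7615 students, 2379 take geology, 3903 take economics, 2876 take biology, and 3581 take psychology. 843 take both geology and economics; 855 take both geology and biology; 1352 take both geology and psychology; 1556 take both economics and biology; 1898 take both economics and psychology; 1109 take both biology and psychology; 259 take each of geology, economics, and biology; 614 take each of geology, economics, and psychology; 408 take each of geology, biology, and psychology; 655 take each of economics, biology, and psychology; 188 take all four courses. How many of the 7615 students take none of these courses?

741

|union| = 2379 + 3903 + 2876 + 3581 − 843 − 855 − 1352 − 1556 − 1898 − 1109 + 259 + 614 + 408 + 655 − 188 = 6874
None: 7615 − 6874 = 741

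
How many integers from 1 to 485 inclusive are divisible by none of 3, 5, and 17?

Apply inclusion-exclusion:
161 + 97 + 28 − 32 − 9 − 5 + 1 = 241
485 − 241 = 244

244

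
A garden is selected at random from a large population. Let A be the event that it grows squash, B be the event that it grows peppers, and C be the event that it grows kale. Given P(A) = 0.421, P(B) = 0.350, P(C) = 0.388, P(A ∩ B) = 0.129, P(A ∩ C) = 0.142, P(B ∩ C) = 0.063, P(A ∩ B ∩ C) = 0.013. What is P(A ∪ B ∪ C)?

0.838

By inclusion-exclusion,
P(A ∪ B ∪ C) = 0.421 + 0.350 + 0.388 − 0.129 − 0.142 − 0.063 + 0.013 = 0.838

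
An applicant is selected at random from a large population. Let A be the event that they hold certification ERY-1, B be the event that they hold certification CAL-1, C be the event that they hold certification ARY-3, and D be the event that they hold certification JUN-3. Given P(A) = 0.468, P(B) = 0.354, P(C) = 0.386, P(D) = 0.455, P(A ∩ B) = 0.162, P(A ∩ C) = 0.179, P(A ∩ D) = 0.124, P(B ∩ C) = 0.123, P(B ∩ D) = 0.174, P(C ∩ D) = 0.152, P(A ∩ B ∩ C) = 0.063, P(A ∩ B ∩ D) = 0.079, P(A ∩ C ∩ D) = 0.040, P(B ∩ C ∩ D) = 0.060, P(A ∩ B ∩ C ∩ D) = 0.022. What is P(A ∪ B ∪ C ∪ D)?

Apply inclusion-exclusion:
P(A ∪ B ∪ C ∪ D) = 0.468 + 0.354 + 0.386 + 0.455 − 0.162 − 0.179 − 0.124 − 0.123 − 0.174 − 0.152 + 0.063 + 0.079 + 0.040 + 0.060 − 0.022 = 0.969

0.969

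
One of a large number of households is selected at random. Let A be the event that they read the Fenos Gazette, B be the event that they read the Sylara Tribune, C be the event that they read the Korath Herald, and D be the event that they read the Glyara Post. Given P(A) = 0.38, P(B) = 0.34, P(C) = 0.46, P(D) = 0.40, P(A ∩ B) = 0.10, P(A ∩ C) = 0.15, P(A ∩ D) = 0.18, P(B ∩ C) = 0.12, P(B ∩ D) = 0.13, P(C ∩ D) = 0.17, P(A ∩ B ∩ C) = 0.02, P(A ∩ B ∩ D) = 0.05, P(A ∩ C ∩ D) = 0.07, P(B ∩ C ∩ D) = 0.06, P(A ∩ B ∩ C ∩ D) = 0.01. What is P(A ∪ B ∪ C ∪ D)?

P(A ∪ B ∪ C ∪ D) = 0.38 + 0.34 + 0.46 + 0.40 − 0.10 − 0.15 − 0.18 − 0.12 − 0.13 − 0.17 + 0.02 + 0.05 + 0.07 + 0.06 − 0.01 = 0.92

0.92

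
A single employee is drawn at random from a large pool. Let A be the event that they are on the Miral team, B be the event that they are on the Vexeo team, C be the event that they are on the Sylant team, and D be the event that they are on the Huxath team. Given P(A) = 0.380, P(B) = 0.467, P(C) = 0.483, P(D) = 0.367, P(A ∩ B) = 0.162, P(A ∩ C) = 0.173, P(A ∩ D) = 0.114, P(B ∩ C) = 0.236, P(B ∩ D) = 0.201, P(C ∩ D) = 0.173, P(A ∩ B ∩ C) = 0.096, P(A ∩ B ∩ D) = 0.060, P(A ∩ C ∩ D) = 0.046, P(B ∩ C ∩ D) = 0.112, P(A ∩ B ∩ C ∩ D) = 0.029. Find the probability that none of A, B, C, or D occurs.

By inclusion-exclusion,
P(A ∪ B ∪ C ∪ D) = 0.380 + 0.467 + 0.483 + 0.367 − 0.162 − 0.173 − 0.114 − 0.236 − 0.201 − 0.173 + 0.096 + 0.060 + 0.046 + 0.112 − 0.029 = 0.923
P(none) = 1 − 0.923 = 0.077

0.077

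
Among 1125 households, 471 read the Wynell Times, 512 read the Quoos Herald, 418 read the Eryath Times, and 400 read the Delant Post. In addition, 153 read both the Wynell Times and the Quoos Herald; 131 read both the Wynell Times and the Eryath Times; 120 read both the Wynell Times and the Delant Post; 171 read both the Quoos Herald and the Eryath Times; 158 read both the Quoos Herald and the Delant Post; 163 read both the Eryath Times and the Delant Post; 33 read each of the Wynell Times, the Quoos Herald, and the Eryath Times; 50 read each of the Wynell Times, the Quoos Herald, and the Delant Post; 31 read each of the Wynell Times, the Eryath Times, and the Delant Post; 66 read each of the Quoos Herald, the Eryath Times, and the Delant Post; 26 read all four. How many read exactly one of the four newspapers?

N(exactly one) = 471 + 512 + 418 + 400 − 2·153 − 2·131 − 2·120 − 2·171 − 2·158 − 2·163 + 3·33 + 3·50 + 3·31 + 3·66 − 4·26 = 445

445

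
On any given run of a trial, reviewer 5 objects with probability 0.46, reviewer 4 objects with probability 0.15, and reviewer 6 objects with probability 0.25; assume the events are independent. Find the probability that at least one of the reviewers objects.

P(none) = (1 − 0.46) × (1 − 0.15) × (1 − 0.25) = 0.54 × 0.85 × 0.75 = 0.34425
P(at least one) = 1 − 0.34425 = 0.65575

0.65575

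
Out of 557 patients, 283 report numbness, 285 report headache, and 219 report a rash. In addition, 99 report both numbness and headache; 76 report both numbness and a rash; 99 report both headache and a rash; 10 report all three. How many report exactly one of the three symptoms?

Using the inclusion–exclusion count for exactly one event:
N(exactly one) = 283 + 285 + 219 − 2·99 − 2·76 − 2·99 + 3·10 = 269

269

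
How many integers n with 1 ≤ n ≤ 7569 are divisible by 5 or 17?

1869

1513 + 445 − 89 = 1869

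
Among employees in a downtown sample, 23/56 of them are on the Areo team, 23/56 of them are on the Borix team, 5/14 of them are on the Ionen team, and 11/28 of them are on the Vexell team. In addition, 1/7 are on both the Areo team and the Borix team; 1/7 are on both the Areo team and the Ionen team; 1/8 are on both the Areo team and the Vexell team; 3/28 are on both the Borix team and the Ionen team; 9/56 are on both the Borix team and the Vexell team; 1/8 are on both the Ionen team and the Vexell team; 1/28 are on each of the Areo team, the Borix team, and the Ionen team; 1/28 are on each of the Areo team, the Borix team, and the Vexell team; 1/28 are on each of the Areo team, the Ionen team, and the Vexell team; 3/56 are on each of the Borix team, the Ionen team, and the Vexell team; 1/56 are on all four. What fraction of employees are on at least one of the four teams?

P(≥1) = 23/56 + 23/56 + 5/14 + 11/28 − 1/7 − 1/7 − 1/8 − 3/28 − 9/56 − 1/8 + 1/28 + 1/28 + 1/28 + 3/56 − 1/56 = 51/56

51/56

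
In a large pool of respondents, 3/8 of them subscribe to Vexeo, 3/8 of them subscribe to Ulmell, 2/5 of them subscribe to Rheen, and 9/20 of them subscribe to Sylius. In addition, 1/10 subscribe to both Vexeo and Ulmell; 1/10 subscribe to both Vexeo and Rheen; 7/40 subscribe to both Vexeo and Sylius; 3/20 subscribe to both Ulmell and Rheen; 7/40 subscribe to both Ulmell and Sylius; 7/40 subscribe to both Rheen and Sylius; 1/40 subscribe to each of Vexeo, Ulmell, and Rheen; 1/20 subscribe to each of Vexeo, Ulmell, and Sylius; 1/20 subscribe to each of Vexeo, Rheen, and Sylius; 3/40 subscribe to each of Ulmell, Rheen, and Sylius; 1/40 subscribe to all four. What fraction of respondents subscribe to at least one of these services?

Apply inclusion-exclusion:
P(≥1) = 3/8 + 3/8 + 2/5 + 9/20 − 1/10 − 1/10 − 7/40 − 3/20 − 7/40 − 7/40 + 1/40 + 1/20 + 1/20 + 3/40 − 1/40 = 9/10

9/10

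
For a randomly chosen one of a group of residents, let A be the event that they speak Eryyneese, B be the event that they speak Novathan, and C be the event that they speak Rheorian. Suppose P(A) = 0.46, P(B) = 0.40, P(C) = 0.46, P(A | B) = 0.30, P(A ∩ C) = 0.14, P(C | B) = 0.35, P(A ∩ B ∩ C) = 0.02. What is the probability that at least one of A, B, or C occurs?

P(A ∩ B) = P(B)·P(A|B) = 0.40 × 0.30 = 0.12
P(B ∩ C) = P(B)·P(C|B) = 0.40 × 0.35 = 0.14
By inclusion–exclusion:
P(A ∪ B ∪ C) = 0.46 + 0.40 + 0.46 − 0.12 − 0.14 − 0.14 + 0.02 = 0.94

0.94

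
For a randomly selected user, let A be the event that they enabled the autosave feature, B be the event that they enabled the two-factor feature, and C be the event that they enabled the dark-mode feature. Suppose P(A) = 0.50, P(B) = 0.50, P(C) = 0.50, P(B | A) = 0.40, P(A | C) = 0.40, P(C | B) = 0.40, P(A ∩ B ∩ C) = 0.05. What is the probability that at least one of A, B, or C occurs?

P(A ∩ B) = P(A)·P(B|A) = 0.50 × 0.40 = 0.20
P(A ∩ C) = P(C)·P(A|C) = 0.50 × 0.40 = 0.20
P(B ∩ C) = P(B)·P(C|B) = 0.50 × 0.40 = 0.20
By inclusion-exclusion,
P(A ∪ B ∪ C) = 0.50 + 0.50 + 0.50 − 0.20 − 0.20 − 0.20 + 0.05 = 0.95

0.95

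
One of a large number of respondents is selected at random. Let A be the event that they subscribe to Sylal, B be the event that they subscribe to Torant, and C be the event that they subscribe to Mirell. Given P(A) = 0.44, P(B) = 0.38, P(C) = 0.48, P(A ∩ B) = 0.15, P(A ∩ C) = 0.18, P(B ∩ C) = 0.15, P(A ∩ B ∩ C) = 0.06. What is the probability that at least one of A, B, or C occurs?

Apply inclusion-exclusion:
P(A ∪ B ∪ C) = 0.44 + 0.38 + 0.48 − 0.15 − 0.18 − 0.15 + 0.06 = 0.88

0.88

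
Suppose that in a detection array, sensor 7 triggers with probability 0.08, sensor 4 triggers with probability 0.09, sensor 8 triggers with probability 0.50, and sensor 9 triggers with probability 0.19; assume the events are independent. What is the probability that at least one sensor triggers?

P(none) = (1 − 0.08) × (1 − 0.09) × (1 − 0.50) × (1 − 0.19) = 0.92 × 0.91 × 0.50 × 0.81 = 0.339066
P(at least one) = 1 − 0.339066 = 0.660934

0.660934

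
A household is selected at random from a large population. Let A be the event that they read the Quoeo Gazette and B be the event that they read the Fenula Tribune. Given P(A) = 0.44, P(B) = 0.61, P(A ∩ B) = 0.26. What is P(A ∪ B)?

0.79

P(A ∪ B) = 0.44 + 0.61 − 0.26 = 0.79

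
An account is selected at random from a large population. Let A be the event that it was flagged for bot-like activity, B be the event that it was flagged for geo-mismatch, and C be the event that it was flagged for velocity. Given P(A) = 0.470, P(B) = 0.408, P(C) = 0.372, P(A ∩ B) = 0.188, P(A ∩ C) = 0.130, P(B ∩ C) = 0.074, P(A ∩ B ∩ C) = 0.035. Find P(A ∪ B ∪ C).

Inclusion–exclusion gives
P(A ∪ B ∪ C) = 0.470 + 0.408 + 0.372 − 0.188 − 0.130 − 0.074 + 0.035 = 0.893

0.893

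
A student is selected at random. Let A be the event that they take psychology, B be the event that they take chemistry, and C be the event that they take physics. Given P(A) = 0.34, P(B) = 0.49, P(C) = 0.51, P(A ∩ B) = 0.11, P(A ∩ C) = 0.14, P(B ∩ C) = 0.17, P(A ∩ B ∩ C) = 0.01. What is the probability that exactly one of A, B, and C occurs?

0.53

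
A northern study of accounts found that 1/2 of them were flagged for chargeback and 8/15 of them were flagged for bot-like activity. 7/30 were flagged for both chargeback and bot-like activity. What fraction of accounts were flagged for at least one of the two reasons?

4/5

P(≥1) = 1/2 + 8/15 − 7/30 = 4/5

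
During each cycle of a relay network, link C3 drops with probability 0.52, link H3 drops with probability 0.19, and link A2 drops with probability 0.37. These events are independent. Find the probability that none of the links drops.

P(none) = (1 − 0.52) × (1 − 0.19) × (1 − 0.37) = 0.48 × 0.81 × 0.63 = 0.244944

0.244944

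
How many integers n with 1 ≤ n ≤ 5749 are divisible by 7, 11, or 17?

1533

floor(5749/7) + floor(5749/11) + floor(5749/17) − floor(5749/77) − floor(5749/119) − floor(5749/187) + floor(5749/1309) = 821 + 522 + 338 − 74 − 48 − 30 + 4 = 1533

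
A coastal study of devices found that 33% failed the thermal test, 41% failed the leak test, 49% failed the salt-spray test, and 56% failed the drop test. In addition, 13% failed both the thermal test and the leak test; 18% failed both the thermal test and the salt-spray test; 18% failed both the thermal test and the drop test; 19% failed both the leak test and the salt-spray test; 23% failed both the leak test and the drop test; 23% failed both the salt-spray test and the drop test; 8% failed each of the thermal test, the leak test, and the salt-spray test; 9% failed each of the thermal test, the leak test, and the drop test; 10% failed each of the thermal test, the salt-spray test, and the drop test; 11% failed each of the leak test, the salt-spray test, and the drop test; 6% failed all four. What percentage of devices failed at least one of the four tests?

Apply inclusion-exclusion:
P(at least one) = 33 + 41 + 49 + 56 − 13 − 18 − 18 − 19 − 23 − 23 + 8 + 9 + 10 + 11 − 6 = 97%

97%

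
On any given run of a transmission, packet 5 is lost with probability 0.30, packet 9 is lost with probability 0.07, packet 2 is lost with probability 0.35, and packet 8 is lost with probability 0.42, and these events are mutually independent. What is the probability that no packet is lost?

0.245427

Since the events are independent, P(none) is the product of the individual non-occurrence probabilities.
P(none) = (1 − 0.30) × (1 − 0.07) × (1 − 0.35) × (1 − 0.42) = 0.70 × 0.93 × 0.65 × 0.58 = 0.245427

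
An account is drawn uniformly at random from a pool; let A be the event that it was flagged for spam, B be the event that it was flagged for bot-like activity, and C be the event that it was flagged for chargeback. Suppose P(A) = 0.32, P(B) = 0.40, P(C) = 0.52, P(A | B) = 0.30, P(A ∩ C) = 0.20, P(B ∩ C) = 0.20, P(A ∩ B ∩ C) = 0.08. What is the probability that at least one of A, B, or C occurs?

P(A ∩ B) = P(B)·P(A|B) = 0.40 × 0.30 = 0.12
P(A ∪ B ∪ C) = 0.32 + 0.40 + 0.52 − 0.12 − 0.20 − 0.20 + 0.08 = 0.80

0.80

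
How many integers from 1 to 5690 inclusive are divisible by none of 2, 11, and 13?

2387

2845 + 517 + 437 − 258 − 218 − 39 + 19 = 3303
5690 − 3303 = 2387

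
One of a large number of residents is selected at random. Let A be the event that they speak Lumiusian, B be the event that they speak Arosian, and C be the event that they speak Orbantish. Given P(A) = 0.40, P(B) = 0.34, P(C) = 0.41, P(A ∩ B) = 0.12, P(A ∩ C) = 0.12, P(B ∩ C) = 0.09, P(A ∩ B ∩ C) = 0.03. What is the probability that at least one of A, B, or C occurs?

0.85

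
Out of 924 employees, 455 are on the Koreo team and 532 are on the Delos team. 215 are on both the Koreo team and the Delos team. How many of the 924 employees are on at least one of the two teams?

772

By inclusion–exclusion:
N(≥1) = 455 + 532 − 215 = 772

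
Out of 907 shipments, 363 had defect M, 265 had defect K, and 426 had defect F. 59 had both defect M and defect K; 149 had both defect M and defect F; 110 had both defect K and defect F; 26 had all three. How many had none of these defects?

145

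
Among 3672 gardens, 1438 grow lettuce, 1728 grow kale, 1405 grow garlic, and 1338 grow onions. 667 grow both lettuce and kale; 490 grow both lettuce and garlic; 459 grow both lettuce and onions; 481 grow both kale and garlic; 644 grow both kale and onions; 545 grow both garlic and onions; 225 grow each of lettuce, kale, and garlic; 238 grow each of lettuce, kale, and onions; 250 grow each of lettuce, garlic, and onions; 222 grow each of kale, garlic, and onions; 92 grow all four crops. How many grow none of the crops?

206

|union| = 1438 + 1728 + 1405 + 1338 − 667 − 490 − 459 − 481 − 644 − 545 + 225 + 238 + 250 + 222 − 92 = 3466
None: 3672 − 3466 = 206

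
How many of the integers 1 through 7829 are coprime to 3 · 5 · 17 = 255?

3931

Apply inclusion-exclusion:
2609 + 1565 + 460 − 521 − 153 − 92 + 30 = 3898
7829 − 3898 = 3931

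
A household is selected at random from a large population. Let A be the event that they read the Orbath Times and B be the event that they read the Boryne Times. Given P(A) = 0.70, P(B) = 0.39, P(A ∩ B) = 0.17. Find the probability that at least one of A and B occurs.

P(A ∪ B) = 0.70 + 0.39 − 0.17 = 0.92

0.92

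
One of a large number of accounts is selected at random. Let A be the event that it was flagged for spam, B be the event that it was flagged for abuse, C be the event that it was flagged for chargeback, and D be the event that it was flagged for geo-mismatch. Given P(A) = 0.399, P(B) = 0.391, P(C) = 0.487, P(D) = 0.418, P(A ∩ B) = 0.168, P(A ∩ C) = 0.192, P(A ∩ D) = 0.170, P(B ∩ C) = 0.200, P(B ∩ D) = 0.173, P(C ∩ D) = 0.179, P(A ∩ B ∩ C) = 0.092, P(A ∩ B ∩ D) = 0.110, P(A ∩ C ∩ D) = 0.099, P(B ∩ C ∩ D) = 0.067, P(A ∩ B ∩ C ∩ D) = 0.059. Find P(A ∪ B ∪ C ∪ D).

0.922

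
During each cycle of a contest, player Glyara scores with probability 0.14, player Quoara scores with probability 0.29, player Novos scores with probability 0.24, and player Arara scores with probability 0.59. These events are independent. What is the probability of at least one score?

Independence gives P(none) = ∏(1 − pᵢ).
P(none) = (1 − 0.14) × (1 − 0.29) × (1 − 0.24) × (1 − 0.59) = 0.86 × 0.71 × 0.76 × 0.41 = 0.19026296
P(at least one) = 1 − 0.19026296 = 0.80973704

0.80973704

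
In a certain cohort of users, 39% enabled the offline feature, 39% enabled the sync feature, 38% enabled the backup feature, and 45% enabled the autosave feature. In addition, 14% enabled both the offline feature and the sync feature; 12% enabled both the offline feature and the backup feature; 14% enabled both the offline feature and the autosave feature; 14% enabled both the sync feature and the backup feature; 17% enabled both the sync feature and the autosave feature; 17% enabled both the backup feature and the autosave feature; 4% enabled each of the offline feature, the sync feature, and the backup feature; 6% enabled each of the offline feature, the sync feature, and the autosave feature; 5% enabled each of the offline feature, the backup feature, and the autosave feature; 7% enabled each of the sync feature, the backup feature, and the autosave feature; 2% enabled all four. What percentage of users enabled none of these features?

7%

By inclusion-exclusion,
P(union) = 39 + 39 + 38 + 45 − 14 − 12 − 14 − 14 − 17 − 17 + 4 + 6 + 5 + 7 − 2 = 93%
P(none) = 100% − 93% = 7%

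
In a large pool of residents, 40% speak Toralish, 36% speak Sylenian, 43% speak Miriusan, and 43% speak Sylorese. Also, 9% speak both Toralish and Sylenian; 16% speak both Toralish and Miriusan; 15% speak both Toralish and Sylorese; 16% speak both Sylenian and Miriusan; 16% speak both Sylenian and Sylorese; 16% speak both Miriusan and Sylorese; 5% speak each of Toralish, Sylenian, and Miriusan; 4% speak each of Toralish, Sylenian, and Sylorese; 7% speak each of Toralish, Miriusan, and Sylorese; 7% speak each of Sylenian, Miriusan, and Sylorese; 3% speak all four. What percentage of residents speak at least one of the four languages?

94%

P(at least one) = 40 + 36 + 43 + 43 − 9 − 16 − 15 − 16 − 16 − 16 + 5 + 4 + 7 + 7 − 3 = 94%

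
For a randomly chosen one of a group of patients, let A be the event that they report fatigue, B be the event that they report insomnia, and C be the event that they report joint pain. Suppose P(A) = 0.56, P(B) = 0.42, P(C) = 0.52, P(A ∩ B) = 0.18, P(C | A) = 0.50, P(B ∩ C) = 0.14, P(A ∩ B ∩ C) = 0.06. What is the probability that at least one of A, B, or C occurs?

P(A ∩ C) = P(A)·P(C|A) = 0.56 × 0.50 = 0.28
P(A ∪ B ∪ C) = 0.56 + 0.42 + 0.52 − 0.18 − 0.28 − 0.14 + 0.06 = 0.96

0.96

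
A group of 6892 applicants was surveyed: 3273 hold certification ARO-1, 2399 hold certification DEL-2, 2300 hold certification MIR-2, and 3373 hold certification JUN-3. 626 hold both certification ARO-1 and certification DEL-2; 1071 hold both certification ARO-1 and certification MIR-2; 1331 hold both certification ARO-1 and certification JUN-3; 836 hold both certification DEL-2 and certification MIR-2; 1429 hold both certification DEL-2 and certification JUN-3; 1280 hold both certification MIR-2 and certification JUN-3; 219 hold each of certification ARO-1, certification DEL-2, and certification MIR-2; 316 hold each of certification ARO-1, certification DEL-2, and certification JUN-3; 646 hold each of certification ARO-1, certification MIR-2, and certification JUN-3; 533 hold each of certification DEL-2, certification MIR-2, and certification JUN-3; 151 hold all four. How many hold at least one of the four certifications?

N(≥1) = 3273 + 2399 + 2300 + 3373 − 626 − 1071 − 1331 − 836 − 1429 − 1280 + 219 + 316 + 646 + 533 − 151 = 6335

6335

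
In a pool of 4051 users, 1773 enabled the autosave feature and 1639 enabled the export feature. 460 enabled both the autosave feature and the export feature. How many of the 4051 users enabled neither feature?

Apply inclusion-exclusion:
|union| = 1773 + 1639 − 460 = 2952
None: 4051 − 2952 = 1099

1099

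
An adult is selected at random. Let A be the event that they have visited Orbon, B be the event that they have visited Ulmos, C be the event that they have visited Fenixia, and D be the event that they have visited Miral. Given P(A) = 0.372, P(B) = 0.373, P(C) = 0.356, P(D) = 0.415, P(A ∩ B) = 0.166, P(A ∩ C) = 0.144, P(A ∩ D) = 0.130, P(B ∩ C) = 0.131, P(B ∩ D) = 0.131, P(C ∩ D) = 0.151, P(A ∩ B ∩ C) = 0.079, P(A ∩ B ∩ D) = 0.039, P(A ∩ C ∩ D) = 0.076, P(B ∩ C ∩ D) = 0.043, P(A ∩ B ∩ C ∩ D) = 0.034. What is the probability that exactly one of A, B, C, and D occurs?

0.385

P(exactly one) = 0.372 + 0.373 + 0.356 + 0.415 − 2·0.166 − 2·0.144 − 2·0.130 − 2·0.131 − 2·0.131 − 2·0.151 + 3·0.079 + 3·0.039 + 3·0.076 + 3·0.043 − 4·0.034 = 0.385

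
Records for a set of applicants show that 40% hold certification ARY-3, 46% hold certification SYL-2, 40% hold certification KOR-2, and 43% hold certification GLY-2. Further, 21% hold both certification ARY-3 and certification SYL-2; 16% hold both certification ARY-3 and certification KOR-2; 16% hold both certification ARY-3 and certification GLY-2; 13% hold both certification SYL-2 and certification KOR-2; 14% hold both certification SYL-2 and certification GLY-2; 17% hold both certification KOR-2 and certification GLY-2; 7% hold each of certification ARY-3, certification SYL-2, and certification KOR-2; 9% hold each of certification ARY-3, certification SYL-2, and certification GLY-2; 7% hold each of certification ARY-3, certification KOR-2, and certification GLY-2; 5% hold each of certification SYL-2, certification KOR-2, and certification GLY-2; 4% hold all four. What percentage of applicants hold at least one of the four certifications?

96%

By inclusion–exclusion:
P(at least one) = 40 + 46 + 40 + 43 − 21 − 16 − 16 − 13 − 14 − 17 + 7 + 9 + 7 + 5 − 4 = 96%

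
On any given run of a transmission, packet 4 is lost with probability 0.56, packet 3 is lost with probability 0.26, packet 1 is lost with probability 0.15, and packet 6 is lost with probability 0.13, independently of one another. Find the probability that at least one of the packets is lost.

0.7592188

P(none) = (1 − 0.56) × (1 − 0.26) × (1 − 0.15) × (1 − 0.13) = 0.44 × 0.74 × 0.85 × 0.87 = 0.2407812
P(at least one) = 1 − 0.2407812 = 0.7592188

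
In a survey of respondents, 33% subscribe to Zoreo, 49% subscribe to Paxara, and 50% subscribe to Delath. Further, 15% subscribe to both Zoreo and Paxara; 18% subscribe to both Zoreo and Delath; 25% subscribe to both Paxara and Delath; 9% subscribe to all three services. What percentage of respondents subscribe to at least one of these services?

83%

By inclusion–exclusion:
P(at least one) = 33 + 49 + 50 − 15 − 18 − 25 + 9 = 83%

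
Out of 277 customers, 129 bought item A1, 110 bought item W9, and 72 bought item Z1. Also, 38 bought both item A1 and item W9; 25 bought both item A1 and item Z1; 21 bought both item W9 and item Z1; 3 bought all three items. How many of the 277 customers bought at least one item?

230

By inclusion-exclusion,
N(≥1) = 129 + 110 + 72 − 38 − 25 − 21 + 3 = 230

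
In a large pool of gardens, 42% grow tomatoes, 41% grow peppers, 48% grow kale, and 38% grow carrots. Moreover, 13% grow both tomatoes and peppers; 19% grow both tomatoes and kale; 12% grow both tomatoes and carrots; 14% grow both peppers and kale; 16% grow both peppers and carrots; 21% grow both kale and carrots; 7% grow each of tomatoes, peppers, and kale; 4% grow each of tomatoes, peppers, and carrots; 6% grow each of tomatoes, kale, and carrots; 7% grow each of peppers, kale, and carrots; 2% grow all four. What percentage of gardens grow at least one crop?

96%

By inclusion-exclusion,
P(at least one) = 42 + 41 + 48 + 38 − 13 − 19 − 12 − 14 − 16 − 21 + 7 + 4 + 6 + 7 − 2 = 96%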